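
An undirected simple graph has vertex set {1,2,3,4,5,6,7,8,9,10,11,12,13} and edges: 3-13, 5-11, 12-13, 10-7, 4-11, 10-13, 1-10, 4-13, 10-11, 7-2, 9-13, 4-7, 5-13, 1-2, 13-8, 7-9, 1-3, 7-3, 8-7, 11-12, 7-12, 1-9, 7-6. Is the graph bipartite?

A valid 2-coloring puts {2, 3, 4, 5, 6, 8, 9, 10, 12} on one side and {1, 7, 11, 13} on the other; every edge crosses between the two sides.

Yes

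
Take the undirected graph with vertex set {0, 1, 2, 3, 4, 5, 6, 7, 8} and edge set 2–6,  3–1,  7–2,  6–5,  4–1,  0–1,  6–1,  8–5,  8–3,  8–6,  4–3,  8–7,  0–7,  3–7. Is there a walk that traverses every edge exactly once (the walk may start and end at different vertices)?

Degrees: 0:2, 1:4, 2:2, 3:4, 4:2, 5:2, 6:4, 7:4, 8:4
Odd-degree vertices: none (0 total).
With 0 odd-degree vertices and all edges in one connected piece, an Eulerian trail exists.

Yes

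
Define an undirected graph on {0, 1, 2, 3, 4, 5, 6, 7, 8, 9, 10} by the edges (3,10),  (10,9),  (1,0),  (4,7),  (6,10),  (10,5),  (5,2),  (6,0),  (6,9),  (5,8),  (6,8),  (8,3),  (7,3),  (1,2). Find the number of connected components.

Component: {0, 1, 2, 3, 4, 5, 6, 7, 8, 9, 10}

1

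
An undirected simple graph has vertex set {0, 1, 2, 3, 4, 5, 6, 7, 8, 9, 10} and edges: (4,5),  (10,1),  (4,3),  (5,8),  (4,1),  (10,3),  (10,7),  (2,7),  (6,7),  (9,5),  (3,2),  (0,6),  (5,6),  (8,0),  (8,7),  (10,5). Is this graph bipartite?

Yes

Color {2, 4, 6, 8, 9, 10} black and {0, 1, 3, 5, 7} white. No edge joins two same-colored vertices, so the graph is bipartite.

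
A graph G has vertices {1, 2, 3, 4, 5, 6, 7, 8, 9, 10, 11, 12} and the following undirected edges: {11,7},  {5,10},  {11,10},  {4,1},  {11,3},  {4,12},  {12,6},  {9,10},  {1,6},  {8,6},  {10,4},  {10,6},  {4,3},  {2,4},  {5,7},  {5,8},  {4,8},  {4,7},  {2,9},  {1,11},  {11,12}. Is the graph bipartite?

Yes

Color {4, 5, 6, 9, 11} black and {1, 2, 3, 7, 8, 10, 12} white. No edge joins two same-colored vertices, so the graph is bipartite.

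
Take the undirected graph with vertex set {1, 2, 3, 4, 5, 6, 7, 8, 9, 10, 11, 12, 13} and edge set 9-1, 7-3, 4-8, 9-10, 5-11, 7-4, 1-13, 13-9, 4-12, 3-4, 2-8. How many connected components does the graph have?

Component: {6}
Component: {5, 11}
Component: {1, 9, 10, 13}
Component: {2, 3, 4, 7, 8, 12}

4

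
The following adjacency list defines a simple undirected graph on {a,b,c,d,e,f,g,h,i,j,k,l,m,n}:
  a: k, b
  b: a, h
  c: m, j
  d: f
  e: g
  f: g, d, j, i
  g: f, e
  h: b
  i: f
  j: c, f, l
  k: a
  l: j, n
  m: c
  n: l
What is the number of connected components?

Component: {a, b, h, k}
Component: {c, d, e, f, g, i, j, l, m, n}

2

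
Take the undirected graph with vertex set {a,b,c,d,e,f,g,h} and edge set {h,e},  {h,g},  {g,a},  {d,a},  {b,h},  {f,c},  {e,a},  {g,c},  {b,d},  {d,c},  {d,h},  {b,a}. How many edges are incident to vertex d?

Neighbors of d: a, b, c, h.

4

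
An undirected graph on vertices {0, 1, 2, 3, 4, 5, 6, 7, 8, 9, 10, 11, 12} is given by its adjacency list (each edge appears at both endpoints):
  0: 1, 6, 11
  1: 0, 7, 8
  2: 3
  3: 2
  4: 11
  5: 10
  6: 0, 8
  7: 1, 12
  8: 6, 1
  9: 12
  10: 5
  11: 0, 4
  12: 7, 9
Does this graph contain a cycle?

Yes

The graph has 13 vertices, 11 edges, and 3 connected components.
Since 11 > 13 - 3, a cycle must exist; for instance 0-1-8-6-0.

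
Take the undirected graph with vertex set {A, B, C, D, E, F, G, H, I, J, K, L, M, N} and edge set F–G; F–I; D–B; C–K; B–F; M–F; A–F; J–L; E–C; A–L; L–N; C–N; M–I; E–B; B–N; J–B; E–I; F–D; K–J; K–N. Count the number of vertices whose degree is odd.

Degrees: A:2, B:5, C:3, D:2, E:3, F:6, G:1, H:0, I:3, J:3, K:3, L:3, M:2, N:4
Odd-degree vertices: B, C, E, G, I, J, K, L.

8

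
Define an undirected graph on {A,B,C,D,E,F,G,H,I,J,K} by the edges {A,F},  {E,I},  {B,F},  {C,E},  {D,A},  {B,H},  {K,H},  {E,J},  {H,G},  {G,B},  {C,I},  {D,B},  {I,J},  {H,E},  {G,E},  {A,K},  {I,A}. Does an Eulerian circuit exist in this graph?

Degrees: A:4, B:4, C:2, D:2, E:5, F:2, G:3, H:4, I:4, J:2, K:2
Vertices with odd degree: E, G. An Eulerian circuit requires all degrees even.

No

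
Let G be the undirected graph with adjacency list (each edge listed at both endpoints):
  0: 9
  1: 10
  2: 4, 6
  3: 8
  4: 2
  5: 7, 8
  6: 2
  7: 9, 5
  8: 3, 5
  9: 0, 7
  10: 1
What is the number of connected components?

3

Component: {1, 10}
Component: {2, 4, 6}
Component: {0, 3, 5, 7, 8, 9}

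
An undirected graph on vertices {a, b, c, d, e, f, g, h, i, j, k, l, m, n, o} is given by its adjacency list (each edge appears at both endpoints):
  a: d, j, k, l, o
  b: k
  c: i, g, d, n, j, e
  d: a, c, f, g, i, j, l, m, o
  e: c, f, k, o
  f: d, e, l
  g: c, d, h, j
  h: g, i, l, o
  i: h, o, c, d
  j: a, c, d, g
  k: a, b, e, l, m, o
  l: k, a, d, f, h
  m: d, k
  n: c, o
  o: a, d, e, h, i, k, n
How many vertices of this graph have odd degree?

6

Degrees: a:5, b:1, c:6, d:9, e:4, f:3, g:4, h:4, i:4, j:4, k:6, l:5, m:2, n:2, o:7
Odd-degree vertices: a, b, d, f, l, o.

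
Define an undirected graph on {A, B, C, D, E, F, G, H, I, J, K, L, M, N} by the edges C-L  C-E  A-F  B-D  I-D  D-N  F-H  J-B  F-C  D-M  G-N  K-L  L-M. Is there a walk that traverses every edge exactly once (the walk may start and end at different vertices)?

Degrees: A:1, B:2, C:3, D:4, E:1, F:3, G:1, H:1, I:1, J:1, K:1, L:3, M:2, N:2
Odd-degree vertices: A, C, E, F, G, H, I, J, K, L (10 total).
An Eulerian trail requires 0 or 2 odd-degree vertices; here there are 10.

No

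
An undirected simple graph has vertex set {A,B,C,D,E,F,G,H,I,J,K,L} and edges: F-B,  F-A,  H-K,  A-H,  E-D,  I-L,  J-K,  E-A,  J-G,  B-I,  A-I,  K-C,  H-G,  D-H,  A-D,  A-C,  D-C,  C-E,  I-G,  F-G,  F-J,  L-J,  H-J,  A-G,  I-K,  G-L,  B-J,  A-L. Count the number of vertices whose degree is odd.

Degrees: A:8, B:3, C:4, D:4, E:3, F:4, G:6, H:5, I:5, J:6, K:4, L:4
Odd-degree vertices: B, E, H, I.

4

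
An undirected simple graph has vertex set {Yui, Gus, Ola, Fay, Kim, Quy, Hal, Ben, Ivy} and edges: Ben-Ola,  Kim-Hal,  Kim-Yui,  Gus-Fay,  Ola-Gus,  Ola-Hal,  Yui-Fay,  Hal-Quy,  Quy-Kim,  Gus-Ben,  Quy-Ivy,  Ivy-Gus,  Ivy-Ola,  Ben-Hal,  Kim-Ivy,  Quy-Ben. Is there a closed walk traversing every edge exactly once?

Yes

Degrees: Yui:2, Gus:4, Ola:4, Fay:2, Kim:4, Quy:4, Hal:4, Ben:4, Ivy:4
All degrees are even and the non-isolated vertices are connected — an Eulerian circuit exists.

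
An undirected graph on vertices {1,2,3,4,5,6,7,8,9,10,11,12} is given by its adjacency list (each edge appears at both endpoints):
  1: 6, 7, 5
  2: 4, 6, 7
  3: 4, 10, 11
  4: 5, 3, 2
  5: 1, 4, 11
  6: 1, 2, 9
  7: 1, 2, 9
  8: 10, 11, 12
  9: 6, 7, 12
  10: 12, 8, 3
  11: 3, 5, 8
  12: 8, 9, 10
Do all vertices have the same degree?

Degrees: 1:3, 2:3, 3:3, 4:3, 5:3, 6:3, 7:3, 8:3, 9:3, 10:3, 11:3, 12:3
All degrees equal 3; the graph is regular.

Yes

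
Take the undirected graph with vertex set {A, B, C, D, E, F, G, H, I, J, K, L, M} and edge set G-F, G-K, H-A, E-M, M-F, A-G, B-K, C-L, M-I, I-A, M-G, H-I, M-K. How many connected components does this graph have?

4

Component: {D}
Component: {J}
Component: {C, L}
Component: {A, B, E, F, G, H, I, K, M}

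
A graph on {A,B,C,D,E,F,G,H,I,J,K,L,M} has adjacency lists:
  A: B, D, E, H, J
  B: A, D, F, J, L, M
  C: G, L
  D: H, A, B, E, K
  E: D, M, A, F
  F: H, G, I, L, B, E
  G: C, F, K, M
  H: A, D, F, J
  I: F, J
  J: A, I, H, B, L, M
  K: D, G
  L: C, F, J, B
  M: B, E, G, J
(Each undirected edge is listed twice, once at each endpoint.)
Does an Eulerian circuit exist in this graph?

Degrees: A:5, B:6, C:2, D:5, E:4, F:6, G:4, H:4, I:2, J:6, K:2, L:4, M:4
Vertices with odd degree: A, D. An Eulerian circuit requires all degrees even.

No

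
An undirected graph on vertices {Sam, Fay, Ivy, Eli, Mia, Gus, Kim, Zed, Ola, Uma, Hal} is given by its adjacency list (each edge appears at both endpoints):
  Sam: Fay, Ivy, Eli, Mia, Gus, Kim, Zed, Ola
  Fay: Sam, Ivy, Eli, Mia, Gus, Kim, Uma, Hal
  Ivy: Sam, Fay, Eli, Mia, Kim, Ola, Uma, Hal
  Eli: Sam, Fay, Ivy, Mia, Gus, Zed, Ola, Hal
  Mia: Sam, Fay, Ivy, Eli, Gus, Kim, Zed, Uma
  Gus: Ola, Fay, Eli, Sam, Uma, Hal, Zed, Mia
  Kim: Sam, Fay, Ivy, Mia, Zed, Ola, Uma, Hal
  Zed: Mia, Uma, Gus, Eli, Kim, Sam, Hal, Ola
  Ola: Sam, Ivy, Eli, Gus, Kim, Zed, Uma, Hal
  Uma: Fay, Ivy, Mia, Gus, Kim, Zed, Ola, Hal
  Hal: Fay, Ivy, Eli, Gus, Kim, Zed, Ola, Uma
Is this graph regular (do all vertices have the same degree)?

Degrees: Sam:8, Fay:8, Ivy:8, Eli:8, Mia:8, Gus:8, Kim:8, Zed:8, Ola:8, Uma:8, Hal:8
All degrees equal 8; the graph is regular.

Yes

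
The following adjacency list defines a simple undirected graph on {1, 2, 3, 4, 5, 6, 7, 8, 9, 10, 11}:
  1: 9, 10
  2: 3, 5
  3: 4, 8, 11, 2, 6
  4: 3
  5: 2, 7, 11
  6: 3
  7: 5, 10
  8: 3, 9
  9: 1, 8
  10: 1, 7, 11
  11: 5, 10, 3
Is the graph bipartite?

Yes

A valid 2-coloring puts {3, 5, 9, 10} on one side and {1, 2, 4, 6, 7, 8, 11} on the other; every edge crosses between the two sides.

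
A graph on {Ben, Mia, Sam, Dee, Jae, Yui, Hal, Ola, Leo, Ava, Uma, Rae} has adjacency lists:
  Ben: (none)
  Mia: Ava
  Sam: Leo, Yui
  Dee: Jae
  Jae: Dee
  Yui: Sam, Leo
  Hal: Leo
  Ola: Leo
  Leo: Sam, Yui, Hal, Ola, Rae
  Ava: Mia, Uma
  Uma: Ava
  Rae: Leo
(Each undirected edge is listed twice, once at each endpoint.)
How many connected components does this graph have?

4

Component: {Ben}
Component: {Dee, Jae}
Component: {Mia, Ava, Uma}
Component: {Sam, Yui, Hal, Ola, Leo, Rae}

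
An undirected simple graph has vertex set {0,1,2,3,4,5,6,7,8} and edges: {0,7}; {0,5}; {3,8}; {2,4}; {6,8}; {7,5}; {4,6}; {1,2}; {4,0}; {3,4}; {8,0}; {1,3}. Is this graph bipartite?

7-5-0-7 is an odd cycle (length 3), and a bipartite graph can contain only even cycles.

No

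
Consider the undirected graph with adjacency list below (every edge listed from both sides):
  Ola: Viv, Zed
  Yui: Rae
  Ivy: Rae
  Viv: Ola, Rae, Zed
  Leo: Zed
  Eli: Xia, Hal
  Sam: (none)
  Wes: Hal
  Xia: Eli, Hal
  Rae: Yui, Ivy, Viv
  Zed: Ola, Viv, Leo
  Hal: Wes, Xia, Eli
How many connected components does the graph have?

Component: {Sam}
Component: {Eli, Wes, Xia, Hal}
Component: {Ola, Yui, Ivy, Viv, Leo, Rae, Zed}

3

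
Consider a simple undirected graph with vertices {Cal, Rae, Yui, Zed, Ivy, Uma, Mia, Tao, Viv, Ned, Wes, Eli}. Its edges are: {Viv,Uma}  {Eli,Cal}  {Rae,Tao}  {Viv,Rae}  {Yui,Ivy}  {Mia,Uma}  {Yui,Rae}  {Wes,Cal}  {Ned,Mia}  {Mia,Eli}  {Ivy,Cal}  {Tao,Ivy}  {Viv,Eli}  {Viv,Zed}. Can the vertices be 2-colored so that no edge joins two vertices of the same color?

Partition the vertices as {Rae, Zed, Ivy, Uma, Ned, Wes, Eli} vs {Cal, Yui, Mia, Tao, Viv}. Each listed edge has one endpoint in each part, so the graph is bipartite.

Yes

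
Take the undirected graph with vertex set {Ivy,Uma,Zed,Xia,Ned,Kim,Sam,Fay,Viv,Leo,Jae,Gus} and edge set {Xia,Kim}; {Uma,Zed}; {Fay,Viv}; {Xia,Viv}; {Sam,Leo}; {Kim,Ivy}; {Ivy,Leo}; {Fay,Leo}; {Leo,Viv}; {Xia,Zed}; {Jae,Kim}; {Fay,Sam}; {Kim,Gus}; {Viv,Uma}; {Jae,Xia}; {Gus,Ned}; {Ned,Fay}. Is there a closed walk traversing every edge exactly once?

Yes

Degrees: Ivy:2, Uma:2, Zed:2, Xia:4, Ned:2, Kim:4, Sam:2, Fay:4, Viv:4, Leo:4, Jae:2, Gus:2
Every vertex has even degree and the edges form a single connected piece, so an Eulerian circuit exists.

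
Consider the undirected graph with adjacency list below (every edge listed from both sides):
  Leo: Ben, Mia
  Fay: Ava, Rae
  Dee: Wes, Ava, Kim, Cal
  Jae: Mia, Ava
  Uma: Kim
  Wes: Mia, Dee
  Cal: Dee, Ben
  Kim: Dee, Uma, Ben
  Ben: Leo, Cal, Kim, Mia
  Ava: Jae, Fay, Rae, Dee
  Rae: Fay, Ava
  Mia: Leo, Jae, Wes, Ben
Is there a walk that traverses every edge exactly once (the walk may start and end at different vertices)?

Degrees: Leo:2, Fay:2, Dee:4, Jae:2, Uma:1, Wes:2, Cal:2, Kim:3, Ben:4, Ava:4, Rae:2, Mia:4
Odd-degree vertices: Uma, Kim (2 total).
With 2 odd-degree vertices and all edges in one connected piece, an Eulerian trail exists (from Uma to Kim).

Yes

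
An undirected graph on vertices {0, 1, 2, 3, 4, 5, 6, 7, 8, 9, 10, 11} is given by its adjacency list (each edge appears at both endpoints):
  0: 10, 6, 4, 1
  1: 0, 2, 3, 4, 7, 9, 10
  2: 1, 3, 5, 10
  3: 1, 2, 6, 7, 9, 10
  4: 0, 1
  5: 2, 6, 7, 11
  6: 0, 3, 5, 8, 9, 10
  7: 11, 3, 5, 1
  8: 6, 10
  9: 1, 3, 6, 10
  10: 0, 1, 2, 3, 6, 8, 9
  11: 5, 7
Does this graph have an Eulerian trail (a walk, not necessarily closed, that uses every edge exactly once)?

Degrees: 0:4, 1:7, 2:4, 3:6, 4:2, 5:4, 6:6, 7:4, 8:2, 9:4, 10:7, 11:2
Odd-degree vertices: 1, 10 (2 total).
With 2 odd-degree vertices and all edges in one connected piece, an Eulerian trail exists (from 1 to 10).

Yes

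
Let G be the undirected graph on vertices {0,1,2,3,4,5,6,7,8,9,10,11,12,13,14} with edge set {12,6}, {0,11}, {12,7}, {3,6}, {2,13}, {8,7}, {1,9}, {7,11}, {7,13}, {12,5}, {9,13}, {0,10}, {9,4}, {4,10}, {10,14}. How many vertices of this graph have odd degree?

Degrees: 0:2, 1:1, 2:1, 3:1, 4:2, 5:1, 6:2, 7:4, 8:1, 9:3, 10:3, 11:2, 12:3, 13:3, 14:1
Odd-degree vertices: 1, 2, 3, 5, 8, 9, 10, 12, 13, 14.

10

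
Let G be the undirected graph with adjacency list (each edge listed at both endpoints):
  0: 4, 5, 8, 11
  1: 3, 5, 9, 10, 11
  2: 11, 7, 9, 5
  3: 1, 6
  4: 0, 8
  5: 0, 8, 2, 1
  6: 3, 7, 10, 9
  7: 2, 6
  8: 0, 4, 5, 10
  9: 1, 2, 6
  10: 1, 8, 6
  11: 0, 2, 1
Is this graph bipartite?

No

The cycle 0-4-8-0 has length 3, which is odd, so the graph is not bipartite.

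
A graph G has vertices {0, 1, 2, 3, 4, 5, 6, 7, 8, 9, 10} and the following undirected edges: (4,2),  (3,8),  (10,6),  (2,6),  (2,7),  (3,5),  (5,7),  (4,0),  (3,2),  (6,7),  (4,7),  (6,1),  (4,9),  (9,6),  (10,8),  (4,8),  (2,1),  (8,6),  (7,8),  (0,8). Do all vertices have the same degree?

Degrees: 0:2, 1:2, 2:5, 3:3, 4:5, 5:2, 6:6, 7:5, 8:6, 9:2, 10:2
Vertex 0 has degree 2 while 6 has degree 6, so the graph is not regular.

No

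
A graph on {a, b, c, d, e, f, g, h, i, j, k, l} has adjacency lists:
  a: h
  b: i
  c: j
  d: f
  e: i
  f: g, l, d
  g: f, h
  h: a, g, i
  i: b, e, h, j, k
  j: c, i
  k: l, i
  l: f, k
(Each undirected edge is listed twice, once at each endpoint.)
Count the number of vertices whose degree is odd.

Degrees: a:1, b:1, c:1, d:1, e:1, f:3, g:2, h:3, i:5, j:2, k:2, l:2
Odd-degree vertices: a, b, c, d, e, f, h, i.

8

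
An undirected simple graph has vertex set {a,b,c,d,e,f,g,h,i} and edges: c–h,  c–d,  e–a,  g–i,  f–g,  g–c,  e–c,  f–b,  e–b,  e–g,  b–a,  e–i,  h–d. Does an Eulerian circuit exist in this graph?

No

Degrees: a:2, b:3, c:4, d:2, e:5, f:2, g:4, h:2, i:2
b, e have odd degree; an Eulerian circuit needs every degree to be even, so none exists.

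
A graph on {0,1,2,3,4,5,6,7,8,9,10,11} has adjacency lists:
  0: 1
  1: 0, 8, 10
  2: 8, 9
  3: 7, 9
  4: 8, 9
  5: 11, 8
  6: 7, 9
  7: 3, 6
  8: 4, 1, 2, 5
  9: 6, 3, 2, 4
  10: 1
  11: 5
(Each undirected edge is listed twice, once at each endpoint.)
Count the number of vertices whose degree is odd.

Degrees: 0:1, 1:3, 2:2, 3:2, 4:2, 5:2, 6:2, 7:2, 8:4, 9:4, 10:1, 11:1
Odd-degree vertices: 0, 1, 10, 11.

4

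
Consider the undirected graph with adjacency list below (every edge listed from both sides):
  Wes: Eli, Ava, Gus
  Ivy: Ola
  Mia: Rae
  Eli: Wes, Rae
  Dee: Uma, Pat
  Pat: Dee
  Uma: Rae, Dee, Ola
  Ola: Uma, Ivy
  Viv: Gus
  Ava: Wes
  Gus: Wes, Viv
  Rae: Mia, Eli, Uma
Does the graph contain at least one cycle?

No

|V| = 12, |E| = 11, number of components = 1.
Since 11 = 12 - 1, the graph is a forest and contains no cycle.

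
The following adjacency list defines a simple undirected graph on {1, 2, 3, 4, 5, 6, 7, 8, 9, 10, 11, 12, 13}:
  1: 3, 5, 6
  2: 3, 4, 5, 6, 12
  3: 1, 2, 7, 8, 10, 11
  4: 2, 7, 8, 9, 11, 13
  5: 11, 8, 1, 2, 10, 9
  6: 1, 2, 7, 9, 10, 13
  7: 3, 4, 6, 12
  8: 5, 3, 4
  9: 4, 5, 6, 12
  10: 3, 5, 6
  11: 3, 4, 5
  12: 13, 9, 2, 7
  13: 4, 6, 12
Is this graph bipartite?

A valid 2-coloring puts {3, 4, 5, 6, 12} on one side and {1, 2, 7, 8, 9, 10, 11, 13} on the other; every edge crosses between the two sides.

Yes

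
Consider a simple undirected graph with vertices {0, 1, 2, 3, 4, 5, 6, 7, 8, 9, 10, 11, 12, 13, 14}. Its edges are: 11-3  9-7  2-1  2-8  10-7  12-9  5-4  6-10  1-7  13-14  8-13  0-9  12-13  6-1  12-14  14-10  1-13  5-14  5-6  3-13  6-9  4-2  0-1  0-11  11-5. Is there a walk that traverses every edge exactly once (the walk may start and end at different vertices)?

No

Degrees: 0:3, 1:5, 2:3, 3:2, 4:2, 5:4, 6:4, 7:3, 8:2, 9:4, 10:3, 11:3, 12:3, 13:5, 14:4
Odd-degree vertices: 0, 1, 2, 7, 10, 11, 12, 13 (8 total).
An Eulerian trail requires 0 or 2 odd-degree vertices; here there are 8.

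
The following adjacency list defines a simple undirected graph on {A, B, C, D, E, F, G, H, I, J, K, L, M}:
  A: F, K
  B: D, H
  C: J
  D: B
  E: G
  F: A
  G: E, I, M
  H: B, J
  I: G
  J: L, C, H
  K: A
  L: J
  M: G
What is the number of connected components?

3

Component: {A, F, K}
Component: {E, G, I, M}
Component: {B, C, D, H, J, L}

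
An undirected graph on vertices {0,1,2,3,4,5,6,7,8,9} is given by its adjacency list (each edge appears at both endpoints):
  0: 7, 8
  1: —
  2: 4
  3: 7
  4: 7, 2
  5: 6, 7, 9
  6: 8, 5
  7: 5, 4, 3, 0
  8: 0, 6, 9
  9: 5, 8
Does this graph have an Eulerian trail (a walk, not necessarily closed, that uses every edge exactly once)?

No

Degrees: 0:2, 1:0, 2:1, 3:1, 4:2, 5:3, 6:2, 7:4, 8:3, 9:2
Odd-degree vertices: 2, 3, 5, 8 (4 total).
With 4 odd-degree vertices (more than two), no single trail can use every edge.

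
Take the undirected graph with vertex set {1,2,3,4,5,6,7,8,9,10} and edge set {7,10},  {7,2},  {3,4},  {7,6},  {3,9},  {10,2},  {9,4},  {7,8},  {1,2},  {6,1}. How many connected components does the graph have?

Component: {5}
Component: {3, 4, 9}
Component: {1, 2, 6, 7, 8, 10}

3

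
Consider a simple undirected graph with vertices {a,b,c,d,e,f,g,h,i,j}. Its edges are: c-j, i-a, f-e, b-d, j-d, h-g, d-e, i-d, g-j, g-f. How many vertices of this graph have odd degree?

Degrees: a:1, b:1, c:1, d:4, e:2, f:2, g:3, h:1, i:2, j:3
Odd-degree vertices: a, b, c, g, h, j.

6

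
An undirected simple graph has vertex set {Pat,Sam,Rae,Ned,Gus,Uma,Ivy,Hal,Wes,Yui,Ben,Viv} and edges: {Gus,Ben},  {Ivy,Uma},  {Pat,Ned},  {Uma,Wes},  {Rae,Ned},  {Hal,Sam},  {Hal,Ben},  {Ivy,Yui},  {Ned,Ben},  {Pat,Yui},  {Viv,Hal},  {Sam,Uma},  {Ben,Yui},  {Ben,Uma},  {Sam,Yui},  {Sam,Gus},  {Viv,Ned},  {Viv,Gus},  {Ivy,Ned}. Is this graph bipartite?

A valid 2-coloring puts {Ned, Gus, Uma, Hal, Yui} on one side and {Pat, Sam, Rae, Ivy, Wes, Ben, Viv} on the other; every edge crosses between the two sides.

Yes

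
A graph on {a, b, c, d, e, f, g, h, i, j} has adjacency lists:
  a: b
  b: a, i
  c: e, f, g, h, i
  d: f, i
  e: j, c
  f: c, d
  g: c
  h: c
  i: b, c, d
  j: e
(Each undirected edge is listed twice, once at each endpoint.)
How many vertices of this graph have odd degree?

Degrees: a:1, b:2, c:5, d:2, e:2, f:2, g:1, h:1, i:3, j:1
Odd-degree vertices: a, c, g, h, i, j.

6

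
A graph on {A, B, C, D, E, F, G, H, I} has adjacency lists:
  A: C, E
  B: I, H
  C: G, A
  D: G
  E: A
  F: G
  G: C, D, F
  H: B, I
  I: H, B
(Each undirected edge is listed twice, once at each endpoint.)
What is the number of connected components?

2

Component: {B, H, I}
Component: {A, C, D, E, F, G}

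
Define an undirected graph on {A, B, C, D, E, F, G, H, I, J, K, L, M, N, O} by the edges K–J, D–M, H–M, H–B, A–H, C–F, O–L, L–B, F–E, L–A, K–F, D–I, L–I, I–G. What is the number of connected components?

Component: {N}
Component: {C, E, F, J, K}
Component: {A, B, D, G, H, I, L, M, O}

3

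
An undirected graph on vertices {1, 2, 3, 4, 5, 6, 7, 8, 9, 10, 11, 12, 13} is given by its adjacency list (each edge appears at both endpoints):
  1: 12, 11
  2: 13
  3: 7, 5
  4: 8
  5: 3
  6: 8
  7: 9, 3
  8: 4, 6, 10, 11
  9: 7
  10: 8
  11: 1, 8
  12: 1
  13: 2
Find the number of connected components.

3

Component: {2, 13}
Component: {3, 5, 7, 9}
Component: {1, 4, 6, 8, 10, 11, 12}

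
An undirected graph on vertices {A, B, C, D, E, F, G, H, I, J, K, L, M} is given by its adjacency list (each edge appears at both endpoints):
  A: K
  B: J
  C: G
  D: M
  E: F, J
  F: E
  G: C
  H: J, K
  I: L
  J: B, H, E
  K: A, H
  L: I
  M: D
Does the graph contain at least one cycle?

|V| = 13, |E| = 9, number of components = 4.
Since 9 = 13 - 4, the graph is a forest and contains no cycle.

No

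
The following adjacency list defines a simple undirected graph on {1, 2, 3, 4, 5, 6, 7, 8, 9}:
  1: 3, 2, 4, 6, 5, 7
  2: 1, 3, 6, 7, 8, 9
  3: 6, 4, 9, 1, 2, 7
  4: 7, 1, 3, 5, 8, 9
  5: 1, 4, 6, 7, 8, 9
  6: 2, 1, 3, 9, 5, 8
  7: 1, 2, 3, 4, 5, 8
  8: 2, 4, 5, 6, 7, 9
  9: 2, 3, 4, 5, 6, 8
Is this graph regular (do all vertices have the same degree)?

Degrees: 1:6, 2:6, 3:6, 4:6, 5:6, 6:6, 7:6, 8:6, 9:6
All degrees equal 6; the graph is regular.

Yes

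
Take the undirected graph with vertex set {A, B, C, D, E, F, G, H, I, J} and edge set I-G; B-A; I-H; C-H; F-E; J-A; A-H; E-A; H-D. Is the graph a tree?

The graph has 10 vertices and 9 edges.
It is connected with exactly 9 edges, hence acyclic — it is a tree.

Yes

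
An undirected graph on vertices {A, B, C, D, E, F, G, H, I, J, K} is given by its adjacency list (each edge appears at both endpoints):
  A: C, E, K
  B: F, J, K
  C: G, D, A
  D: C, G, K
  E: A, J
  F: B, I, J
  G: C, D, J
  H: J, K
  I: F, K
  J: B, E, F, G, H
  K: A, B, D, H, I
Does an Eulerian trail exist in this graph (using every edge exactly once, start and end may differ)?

No

Degrees: A:3, B:3, C:3, D:3, E:2, F:3, G:3, H:2, I:2, J:5, K:5
Odd-degree vertices: A, B, C, D, F, G, J, K (8 total).
An Eulerian trail requires 0 or 2 odd-degree vertices; here there are 8.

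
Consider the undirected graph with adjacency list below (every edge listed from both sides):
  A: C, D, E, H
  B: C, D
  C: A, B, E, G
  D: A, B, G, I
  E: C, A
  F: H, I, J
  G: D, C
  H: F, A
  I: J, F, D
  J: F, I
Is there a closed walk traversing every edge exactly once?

Degrees: A:4, B:2, C:4, D:4, E:2, F:3, G:2, H:2, I:3, J:2
F, I have odd degree; an Eulerian circuit needs every degree to be even, so none exists.

No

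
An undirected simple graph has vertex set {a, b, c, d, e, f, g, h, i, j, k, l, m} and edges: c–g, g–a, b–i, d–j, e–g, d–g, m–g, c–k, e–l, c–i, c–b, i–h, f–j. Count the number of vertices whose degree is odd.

Degrees: a:1, b:2, c:4, d:2, e:2, f:1, g:5, h:1, i:3, j:2, k:1, l:1, m:1
Odd-degree vertices: a, f, g, h, i, k, l, m.

8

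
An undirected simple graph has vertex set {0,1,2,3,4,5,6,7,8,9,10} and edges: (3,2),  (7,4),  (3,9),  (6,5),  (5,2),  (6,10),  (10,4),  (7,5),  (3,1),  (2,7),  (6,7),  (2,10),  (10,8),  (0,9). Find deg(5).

3

Neighbors of 5: 2, 6, 7.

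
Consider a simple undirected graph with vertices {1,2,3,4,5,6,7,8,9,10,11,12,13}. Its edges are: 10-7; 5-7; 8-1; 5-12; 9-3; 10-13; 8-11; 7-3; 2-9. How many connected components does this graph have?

Component: {4}
Component: {6}
Component: {1, 8, 11}
Component: {2, 3, 5, 7, 9, 10, 12, 13}

4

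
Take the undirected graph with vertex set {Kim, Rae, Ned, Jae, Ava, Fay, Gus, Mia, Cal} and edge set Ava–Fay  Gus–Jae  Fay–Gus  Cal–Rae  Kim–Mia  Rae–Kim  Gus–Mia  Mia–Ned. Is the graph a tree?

|V| = 9, |E| = 8.
It is connected with exactly 8 edges, hence acyclic — it is a tree.

Yes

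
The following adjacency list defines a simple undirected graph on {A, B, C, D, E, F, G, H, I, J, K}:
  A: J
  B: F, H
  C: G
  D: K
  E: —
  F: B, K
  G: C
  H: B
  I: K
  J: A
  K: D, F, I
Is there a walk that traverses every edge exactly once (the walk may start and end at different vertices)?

Degrees: A:1, B:2, C:1, D:1, E:0, F:2, G:1, H:1, I:1, J:1, K:3
Odd-degree vertices: A, C, D, G, H, I, J, K (8 total).
An Eulerian trail requires 0 or 2 odd-degree vertices; here there are 8.

No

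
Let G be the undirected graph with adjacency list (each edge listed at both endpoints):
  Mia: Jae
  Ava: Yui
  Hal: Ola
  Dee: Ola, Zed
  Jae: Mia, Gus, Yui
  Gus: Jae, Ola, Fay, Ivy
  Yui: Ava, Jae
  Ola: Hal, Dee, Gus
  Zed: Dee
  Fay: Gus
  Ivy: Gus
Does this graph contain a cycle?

The graph has 11 vertices, 10 edges, and 1 connected component.
A forest on 11 vertices with 1 component has exactly 10 edges, which matches — so no cycle.

No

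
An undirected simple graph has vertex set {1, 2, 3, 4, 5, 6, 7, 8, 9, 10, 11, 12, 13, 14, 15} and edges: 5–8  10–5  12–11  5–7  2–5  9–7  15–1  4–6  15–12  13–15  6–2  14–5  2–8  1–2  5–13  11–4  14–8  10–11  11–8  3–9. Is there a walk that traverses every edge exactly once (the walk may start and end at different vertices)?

Yes

Degrees: 1:2, 2:4, 3:1, 4:2, 5:6, 6:2, 7:2, 8:4, 9:2, 10:2, 11:4, 12:2, 13:2, 14:2, 15:3
Odd-degree vertices: 3, 15 (2 total).
With 2 odd-degree vertices and all edges in one connected piece, an Eulerian trail exists (from 3 to 15).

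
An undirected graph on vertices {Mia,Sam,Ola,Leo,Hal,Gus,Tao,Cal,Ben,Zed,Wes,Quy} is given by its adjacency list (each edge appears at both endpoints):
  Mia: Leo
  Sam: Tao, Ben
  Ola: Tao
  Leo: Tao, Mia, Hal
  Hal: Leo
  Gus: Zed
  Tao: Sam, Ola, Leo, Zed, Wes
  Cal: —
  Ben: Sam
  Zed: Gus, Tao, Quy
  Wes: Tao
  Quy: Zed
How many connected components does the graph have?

Component: {Cal}
Component: {Mia, Sam, Ola, Leo, Hal, Gus, Tao, Ben, Zed, Wes, Quy}

2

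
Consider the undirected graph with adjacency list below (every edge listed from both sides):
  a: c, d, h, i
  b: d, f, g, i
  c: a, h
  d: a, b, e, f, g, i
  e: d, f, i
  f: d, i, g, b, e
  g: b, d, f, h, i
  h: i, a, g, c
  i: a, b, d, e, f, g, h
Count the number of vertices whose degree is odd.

Degrees: a:4, b:4, c:2, d:6, e:3, f:5, g:5, h:4, i:7
Odd-degree vertices: e, f, g, i.

4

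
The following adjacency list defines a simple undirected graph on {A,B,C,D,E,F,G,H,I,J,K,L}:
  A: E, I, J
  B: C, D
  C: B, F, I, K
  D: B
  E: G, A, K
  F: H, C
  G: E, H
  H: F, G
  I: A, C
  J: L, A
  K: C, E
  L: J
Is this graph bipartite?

No

The cycle I-C-F-H-G-E-A-I has length 7, which is odd, so the graph is not bipartite.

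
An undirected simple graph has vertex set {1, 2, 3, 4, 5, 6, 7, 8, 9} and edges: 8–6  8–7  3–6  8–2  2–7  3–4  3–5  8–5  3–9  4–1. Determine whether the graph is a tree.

No

The graph has 9 vertices and 10 edges.
Connected but with 10 > 8 edges, so it has a cycle and is not a tree.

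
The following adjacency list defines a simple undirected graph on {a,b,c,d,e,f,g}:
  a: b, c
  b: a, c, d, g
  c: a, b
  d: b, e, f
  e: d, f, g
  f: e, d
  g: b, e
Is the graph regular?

Degrees: a:2, b:4, c:2, d:3, e:3, f:2, g:2
Vertex a has degree 2 while b has degree 4, so the graph is not regular.

No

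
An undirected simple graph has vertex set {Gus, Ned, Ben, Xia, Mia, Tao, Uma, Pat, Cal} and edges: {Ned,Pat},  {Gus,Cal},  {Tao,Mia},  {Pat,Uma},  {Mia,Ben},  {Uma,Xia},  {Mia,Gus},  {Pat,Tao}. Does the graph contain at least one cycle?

No

|V| = 9, |E| = 8, number of components = 1.
A forest on 9 vertices with 1 component has exactly 8 edges, which matches — so no cycle.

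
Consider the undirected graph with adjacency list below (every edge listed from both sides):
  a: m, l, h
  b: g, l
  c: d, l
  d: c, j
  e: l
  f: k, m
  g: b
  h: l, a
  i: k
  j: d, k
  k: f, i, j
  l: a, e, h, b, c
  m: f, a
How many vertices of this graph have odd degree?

Degrees: a:3, b:2, c:2, d:2, e:1, f:2, g:1, h:2, i:1, j:2, k:3, l:5, m:2
Odd-degree vertices: a, e, g, i, k, l.

6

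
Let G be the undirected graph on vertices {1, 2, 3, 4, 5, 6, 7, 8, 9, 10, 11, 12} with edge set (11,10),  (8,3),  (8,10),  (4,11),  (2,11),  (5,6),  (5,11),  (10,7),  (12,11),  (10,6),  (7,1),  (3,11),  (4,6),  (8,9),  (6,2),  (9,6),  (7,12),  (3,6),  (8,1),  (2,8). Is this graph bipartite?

Yes

Color {6, 7, 8, 11} black and {1, 2, 3, 4, 5, 9, 10, 12} white. No edge joins two same-colored vertices, so the graph is bipartite.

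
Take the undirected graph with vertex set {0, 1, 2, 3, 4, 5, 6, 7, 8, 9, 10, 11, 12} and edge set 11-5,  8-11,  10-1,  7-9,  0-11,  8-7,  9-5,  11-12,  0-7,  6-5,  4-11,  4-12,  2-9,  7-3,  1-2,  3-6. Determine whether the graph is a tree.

|V| = 13, |E| = 16.
Connected but with 16 > 12 edges, so it has a cycle and is not a tree.

No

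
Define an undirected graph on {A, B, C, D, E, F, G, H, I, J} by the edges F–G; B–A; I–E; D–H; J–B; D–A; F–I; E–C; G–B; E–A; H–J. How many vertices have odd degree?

4

Degrees: A:3, B:3, C:1, D:2, E:3, F:2, G:2, H:2, I:2, J:2
Odd-degree vertices: A, B, C, E.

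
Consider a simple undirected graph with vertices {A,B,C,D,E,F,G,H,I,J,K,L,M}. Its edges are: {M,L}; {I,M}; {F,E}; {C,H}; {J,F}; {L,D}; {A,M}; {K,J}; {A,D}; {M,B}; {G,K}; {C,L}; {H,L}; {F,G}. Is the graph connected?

No

Component: {E, F, G, J, K}
Component: {A, B, C, D, H, I, L, M}
There are 2 separate components, so the graph is not connected.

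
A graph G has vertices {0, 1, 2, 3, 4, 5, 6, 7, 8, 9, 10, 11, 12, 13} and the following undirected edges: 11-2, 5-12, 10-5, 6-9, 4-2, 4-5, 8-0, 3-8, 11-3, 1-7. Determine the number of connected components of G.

4

Component: {13}
Component: {1, 7}
Component: {6, 9}
Component: {0, 2, 3, 4, 5, 8, 10, 11, 12}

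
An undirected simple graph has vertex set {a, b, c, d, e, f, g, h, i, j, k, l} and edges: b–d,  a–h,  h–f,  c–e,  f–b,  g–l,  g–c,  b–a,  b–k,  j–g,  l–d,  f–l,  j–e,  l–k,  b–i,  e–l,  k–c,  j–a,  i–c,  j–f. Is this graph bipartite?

Yes

Color {b, c, h, j, l} black and {a, d, e, f, g, i, k} white. No edge joins two same-colored vertices, so the graph is bipartite.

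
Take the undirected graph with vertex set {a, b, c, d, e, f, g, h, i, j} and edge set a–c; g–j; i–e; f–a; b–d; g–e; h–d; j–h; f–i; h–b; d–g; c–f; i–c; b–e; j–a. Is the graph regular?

Yes

Degrees: a:3, b:3, c:3, d:3, e:3, f:3, g:3, h:3, i:3, j:3
All degrees equal 3; the graph is regular.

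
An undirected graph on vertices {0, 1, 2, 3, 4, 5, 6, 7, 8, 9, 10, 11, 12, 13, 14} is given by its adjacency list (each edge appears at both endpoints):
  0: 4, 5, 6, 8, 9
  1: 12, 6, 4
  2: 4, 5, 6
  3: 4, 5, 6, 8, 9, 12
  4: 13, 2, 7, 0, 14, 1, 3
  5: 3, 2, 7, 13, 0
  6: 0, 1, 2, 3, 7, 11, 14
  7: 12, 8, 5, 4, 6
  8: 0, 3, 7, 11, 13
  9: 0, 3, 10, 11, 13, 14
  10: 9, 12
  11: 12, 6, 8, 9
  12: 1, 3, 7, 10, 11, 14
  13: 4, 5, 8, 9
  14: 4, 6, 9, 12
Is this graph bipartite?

Yes

Color {4, 5, 6, 8, 9, 12} black and {0, 1, 2, 3, 7, 10, 11, 13, 14} white. No edge joins two same-colored vertices, so the graph is bipartite.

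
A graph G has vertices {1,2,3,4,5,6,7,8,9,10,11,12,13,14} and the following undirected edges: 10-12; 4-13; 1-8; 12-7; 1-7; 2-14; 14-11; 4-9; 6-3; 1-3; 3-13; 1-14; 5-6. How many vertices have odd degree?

8

Degrees: 1:4, 2:1, 3:3, 4:2, 5:1, 6:2, 7:2, 8:1, 9:1, 10:1, 11:1, 12:2, 13:2, 14:3
Odd-degree vertices: 2, 3, 5, 8, 9, 10, 11, 14.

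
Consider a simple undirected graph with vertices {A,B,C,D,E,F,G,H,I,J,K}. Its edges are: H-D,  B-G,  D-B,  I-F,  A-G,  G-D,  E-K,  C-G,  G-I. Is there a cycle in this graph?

Yes

The graph has 11 vertices, 9 edges, and 3 connected components.
One cycle is G-D-B-G.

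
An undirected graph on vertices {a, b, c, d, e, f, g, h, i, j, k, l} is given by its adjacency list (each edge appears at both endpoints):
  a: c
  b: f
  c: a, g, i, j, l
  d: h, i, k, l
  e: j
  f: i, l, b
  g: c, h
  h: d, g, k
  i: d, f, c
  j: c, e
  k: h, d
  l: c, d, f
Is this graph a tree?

No

The graph has 12 vertices and 15 edges.
A tree on 12 vertices has exactly 11 edges; this graph has 15, so it contains a cycle and is not a tree.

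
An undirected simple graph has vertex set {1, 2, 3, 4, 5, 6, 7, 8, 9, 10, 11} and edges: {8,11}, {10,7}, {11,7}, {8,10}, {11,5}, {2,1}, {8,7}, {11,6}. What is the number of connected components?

Component: {3}
Component: {4}
Component: {9}
Component: {1, 2}
Component: {5, 6, 7, 8, 10, 11}

5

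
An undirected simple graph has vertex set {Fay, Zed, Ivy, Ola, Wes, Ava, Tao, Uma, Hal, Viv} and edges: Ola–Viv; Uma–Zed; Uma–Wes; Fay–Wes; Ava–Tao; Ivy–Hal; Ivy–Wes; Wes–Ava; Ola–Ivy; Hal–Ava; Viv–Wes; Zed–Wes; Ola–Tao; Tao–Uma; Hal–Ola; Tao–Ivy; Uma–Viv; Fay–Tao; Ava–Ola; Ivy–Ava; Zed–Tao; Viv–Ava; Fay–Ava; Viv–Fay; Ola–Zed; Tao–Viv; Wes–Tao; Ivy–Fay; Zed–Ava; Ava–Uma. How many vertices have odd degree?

6

Degrees: Fay:5, Zed:5, Ivy:6, Ola:6, Wes:7, Ava:9, Tao:8, Uma:5, Hal:3, Viv:6
Odd-degree vertices: Fay, Zed, Wes, Ava, Uma, Hal.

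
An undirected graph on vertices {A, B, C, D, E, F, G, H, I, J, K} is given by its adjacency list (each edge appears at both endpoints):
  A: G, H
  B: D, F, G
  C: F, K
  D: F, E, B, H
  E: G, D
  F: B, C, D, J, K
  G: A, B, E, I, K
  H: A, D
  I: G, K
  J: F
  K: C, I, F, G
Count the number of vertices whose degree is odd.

4

Degrees: A:2, B:3, C:2, D:4, E:2, F:5, G:5, H:2, I:2, J:1, K:4
Odd-degree vertices: B, F, G, J.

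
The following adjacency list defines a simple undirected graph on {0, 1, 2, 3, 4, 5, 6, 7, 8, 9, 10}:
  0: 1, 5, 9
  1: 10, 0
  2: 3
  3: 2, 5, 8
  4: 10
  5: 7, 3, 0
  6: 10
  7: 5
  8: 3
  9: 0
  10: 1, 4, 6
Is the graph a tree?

The graph has 11 vertices and 10 edges.
Connected and |E| = |V| - 1, which characterizes a tree.

Yes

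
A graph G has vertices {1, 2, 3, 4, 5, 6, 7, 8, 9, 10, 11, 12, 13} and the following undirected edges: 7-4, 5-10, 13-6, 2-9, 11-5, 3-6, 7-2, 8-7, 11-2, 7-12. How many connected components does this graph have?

Component: {1}
Component: {3, 6, 13}
Component: {2, 4, 5, 7, 8, 9, 10, 11, 12}

3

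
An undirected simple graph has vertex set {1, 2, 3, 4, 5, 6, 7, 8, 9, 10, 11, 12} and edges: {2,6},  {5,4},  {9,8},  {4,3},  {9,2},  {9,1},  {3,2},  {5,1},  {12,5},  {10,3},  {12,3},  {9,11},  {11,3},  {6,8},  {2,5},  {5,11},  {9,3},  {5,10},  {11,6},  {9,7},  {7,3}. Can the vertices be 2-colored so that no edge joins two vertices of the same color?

No

The cycle 3-9-11-3 has length 3, which is odd, so the graph is not bipartite.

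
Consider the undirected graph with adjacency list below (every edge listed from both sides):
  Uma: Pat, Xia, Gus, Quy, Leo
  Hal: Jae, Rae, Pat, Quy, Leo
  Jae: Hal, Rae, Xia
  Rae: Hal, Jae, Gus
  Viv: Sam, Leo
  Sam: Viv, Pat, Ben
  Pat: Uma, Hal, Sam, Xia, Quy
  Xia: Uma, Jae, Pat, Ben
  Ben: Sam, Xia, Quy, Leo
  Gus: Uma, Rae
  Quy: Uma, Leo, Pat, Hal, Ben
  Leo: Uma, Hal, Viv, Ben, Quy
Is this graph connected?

Yes

Starting from Uma and exploring outward reaches every vertex (Uma, Gus, Leo, Pat, Quy, Xia, Rae, Ben, Viv, Hal, Sam, Jae); the graph is connected.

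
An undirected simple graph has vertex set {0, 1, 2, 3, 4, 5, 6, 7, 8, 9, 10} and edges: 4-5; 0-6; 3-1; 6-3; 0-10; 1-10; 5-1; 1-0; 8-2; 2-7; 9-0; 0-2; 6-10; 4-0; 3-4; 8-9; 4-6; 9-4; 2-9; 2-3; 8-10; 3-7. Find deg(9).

Neighbors of 9: 0, 2, 4, 8.

4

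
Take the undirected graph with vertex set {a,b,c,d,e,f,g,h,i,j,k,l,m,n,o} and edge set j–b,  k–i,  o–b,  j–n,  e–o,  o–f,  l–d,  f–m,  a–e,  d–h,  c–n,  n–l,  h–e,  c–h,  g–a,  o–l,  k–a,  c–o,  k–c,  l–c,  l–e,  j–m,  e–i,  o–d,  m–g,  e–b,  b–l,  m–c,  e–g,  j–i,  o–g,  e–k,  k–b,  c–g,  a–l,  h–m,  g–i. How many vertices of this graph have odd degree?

8

Degrees: a:4, b:5, c:7, d:3, e:8, f:2, g:6, h:4, i:4, j:4, k:5, l:7, m:5, n:3, o:7
Odd-degree vertices: b, c, d, k, l, m, n, o.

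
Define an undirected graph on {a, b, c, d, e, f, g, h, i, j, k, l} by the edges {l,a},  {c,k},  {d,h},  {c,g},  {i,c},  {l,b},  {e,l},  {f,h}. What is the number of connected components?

4

Component: {j}
Component: {d, f, h}
Component: {a, b, e, l}
Component: {c, g, i, k}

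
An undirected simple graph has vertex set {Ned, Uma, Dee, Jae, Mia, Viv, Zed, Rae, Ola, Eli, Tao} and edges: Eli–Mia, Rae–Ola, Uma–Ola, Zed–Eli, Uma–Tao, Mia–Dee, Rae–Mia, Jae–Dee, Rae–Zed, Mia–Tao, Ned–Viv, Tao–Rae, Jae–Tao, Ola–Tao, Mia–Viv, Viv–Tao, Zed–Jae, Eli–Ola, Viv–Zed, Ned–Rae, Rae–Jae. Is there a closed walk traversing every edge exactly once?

No

Degrees: Ned:2, Uma:2, Dee:2, Jae:4, Mia:5, Viv:4, Zed:4, Rae:6, Ola:4, Eli:3, Tao:6
Vertices with odd degree: Mia, Eli. An Eulerian circuit requires all degrees even.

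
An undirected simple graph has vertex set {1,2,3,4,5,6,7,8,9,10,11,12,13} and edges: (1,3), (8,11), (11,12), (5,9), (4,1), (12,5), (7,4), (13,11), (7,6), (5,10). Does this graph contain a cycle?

The graph has 13 vertices, 10 edges, and 3 connected components.
Since 10 = 13 - 3, the graph is a forest and contains no cycle.

No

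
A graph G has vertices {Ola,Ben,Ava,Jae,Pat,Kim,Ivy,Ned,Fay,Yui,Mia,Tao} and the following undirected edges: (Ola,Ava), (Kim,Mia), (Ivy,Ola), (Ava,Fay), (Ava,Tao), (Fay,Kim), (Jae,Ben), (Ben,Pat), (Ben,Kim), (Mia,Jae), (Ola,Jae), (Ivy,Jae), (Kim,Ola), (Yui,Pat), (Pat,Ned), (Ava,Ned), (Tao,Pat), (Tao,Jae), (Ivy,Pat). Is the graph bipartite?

No

The cycle Ola-Ivy-Jae-Ola has length 3, which is odd, so the graph is not bipartite.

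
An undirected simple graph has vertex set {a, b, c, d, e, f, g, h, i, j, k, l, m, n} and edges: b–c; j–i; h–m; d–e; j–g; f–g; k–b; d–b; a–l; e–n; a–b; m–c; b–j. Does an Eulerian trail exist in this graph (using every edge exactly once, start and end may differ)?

Degrees: a:2, b:5, c:2, d:2, e:2, f:1, g:2, h:1, i:1, j:3, k:1, l:1, m:2, n:1
Odd-degree vertices: b, f, h, i, j, k, l, n (8 total).
An Eulerian trail requires 0 or 2 odd-degree vertices; here there are 8.

No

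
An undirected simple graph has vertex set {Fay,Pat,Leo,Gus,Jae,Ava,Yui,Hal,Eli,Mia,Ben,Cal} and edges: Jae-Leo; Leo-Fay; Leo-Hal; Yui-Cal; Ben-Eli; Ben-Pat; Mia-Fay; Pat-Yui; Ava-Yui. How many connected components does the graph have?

Component: {Gus}
Component: {Fay, Leo, Jae, Hal, Mia}
Component: {Pat, Ava, Yui, Eli, Ben, Cal}

3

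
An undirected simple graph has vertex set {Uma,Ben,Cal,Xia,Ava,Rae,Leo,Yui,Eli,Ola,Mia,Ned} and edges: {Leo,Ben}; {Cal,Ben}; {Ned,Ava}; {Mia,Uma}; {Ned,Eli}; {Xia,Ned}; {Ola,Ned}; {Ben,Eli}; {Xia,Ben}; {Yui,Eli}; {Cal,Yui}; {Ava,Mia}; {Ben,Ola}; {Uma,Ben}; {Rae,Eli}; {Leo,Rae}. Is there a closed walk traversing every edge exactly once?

Yes

Degrees: Uma:2, Ben:6, Cal:2, Xia:2, Ava:2, Rae:2, Leo:2, Yui:2, Eli:4, Ola:2, Mia:2, Ned:4
Every vertex has even degree and the edges form a single connected piece, so an Eulerian circuit exists.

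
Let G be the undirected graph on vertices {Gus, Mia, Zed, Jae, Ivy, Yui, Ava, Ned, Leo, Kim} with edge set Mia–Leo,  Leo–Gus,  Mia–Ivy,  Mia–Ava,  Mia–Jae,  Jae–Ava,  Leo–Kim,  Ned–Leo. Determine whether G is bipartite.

The cycle Jae-Ava-Mia-Jae has length 3, which is odd, so the graph is not bipartite.

No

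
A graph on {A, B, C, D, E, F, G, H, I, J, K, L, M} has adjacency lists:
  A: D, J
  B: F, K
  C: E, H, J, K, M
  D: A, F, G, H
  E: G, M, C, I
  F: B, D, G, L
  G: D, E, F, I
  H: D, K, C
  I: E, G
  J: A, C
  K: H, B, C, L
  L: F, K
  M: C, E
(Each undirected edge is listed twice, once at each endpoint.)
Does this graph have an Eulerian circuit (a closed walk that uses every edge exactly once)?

No

Degrees: A:2, B:2, C:5, D:4, E:4, F:4, G:4, H:3, I:2, J:2, K:4, L:2, M:2
C, H have odd degree; an Eulerian circuit needs every degree to be even, so none exists.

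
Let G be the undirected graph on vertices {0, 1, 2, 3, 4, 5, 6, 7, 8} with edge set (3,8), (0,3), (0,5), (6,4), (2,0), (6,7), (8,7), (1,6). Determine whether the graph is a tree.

Yes

|V| = 9, |E| = 8.
Connected and |E| = |V| - 1, which characterizes a tree.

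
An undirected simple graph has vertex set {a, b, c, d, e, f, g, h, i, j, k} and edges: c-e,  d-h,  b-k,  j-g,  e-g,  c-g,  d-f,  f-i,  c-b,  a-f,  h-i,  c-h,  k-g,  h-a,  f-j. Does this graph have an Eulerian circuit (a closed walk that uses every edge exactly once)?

Yes

Degrees: a:2, b:2, c:4, d:2, e:2, f:4, g:4, h:4, i:2, j:2, k:2
Every vertex has even degree and the edges form a single connected piece, so an Eulerian circuit exists.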